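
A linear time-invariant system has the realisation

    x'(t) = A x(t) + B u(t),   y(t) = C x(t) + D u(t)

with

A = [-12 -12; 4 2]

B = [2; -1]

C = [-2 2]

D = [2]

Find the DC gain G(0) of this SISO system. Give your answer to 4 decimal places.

G(0) = C(-A)^{-1}B + D = -C A^{-1} B + D.
det A = 24, so A^{-1} = (1/24)·adj(A) = [[1/12, 1/2], [-1/6, -1/2]]
A^{-1} B = [-1/3, 1/6]^T
C A^{-1} B = 1
G(0) = D - C A^{-1} B = 2 - (1) = 1

1.0000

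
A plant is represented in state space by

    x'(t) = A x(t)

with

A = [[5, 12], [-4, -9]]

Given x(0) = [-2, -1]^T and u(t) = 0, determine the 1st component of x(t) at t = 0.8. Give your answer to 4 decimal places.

-5.2020

det(sI - A) = s^2 - (tr A)s + det A, with tr A = 5 + (-9) = -4 and det A = 5·(-9) - 12·(-4) = -45 - (-48) = 3.
So p(s) = det(sI - A) = s^2 + 4s + 3.
Factor s^2 + 4s + 3: two numbers with sum -4 and product 3 are -1 and -3, so s^2 + 4s + 3 = (s + 1)(s + 3).
Hence p(s) = (s + 1) (s + 3), with roots -3, -1.
The eigenvalues -3, -1 are distinct and real, so A is diagonalisable and x(t) = e^{At} x(0) = V diag(e^{λ_i t}) V^{-1} x(0), where the columns of V are the eigenvectors.
λ = -3: A - (-3)I = [[8, 12], [-4, -6]]. Row 1 gives 8·v1 + 12·v2 = 0, so take v_1 = [-3, 2]^T.
λ = -1: A - (-1)I = [[6, 12], [-4, -8]]. Row 1 gives 6·v1 + 12·v2 = 0, so take v_2 = [2, -1]^T.
V = [v_1 v_2] = [[-3, 2], [2, -1]] has det V = -1, so V^{-1} = adj(V)/det V = [[1, 2], [2, 3]].
Modal coordinates z(0) = V^{-1} x(0): 1·(-2) + 2·(-1) = -4; 2·(-2) + 3·(-1) = -7; so z(0) = [-4, -7]^T.
x_1(t) = Σ_i (v_i)_1 · z_i(0) · e^{λ_i t} (row 1 of V times the modal terms).
x_1(0.8) = (-3)·(-4)·e^{-3·0.8} + 2·(-7)·e^{-1·0.8} = 12·0.090718 + (-14)·0.449329 = -5.2020.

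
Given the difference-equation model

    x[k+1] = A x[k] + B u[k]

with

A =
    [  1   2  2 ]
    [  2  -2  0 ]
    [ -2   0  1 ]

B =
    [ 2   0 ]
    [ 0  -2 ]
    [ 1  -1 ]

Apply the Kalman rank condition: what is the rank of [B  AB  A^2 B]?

3

AB = [[4, -6], [4, 4], [-3, -1]]
A^2B = [[6, 0], [0, -20], [-11, 11]]
Controllability matrix C = [B  AB  A^2B] = [[2, 0, 4, -6, 6, 0], [0, -2, 4, 4, 0, -20], [1, -1, -3, -1, -11, 11]]
Take the 3×3 submatrix of C formed by columns 1, 2, 3: [[2, 0, 4], [0, -2, 4], [1, -1, -3]]. Its determinant is 2·((-2)·(-3) - 4·(-1)) - 0·(0·(-3) - 4·1) + 4·(0·(-1) - (-2)·1) = 2·10 - 0·(-4) + 4·2 = 28 ≠ 0.
So rank(C) ≥ 3; since C has 3 rows, rank(C) = 3.
rank(C) = 3 = n, so the pair (A, B) is completely controllable.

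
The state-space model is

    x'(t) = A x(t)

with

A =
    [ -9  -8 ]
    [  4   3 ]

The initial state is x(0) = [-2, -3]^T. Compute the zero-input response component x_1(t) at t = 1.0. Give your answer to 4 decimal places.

2.8757

det(sI - A) = s^2 - (tr A)s + det A, with tr A = (-9) + 3 = -6 and det A = (-9)·3 - (-8)·4 = -27 - (-32) = 5.
So p(s) = det(sI - A) = s^2 + 6s + 5.
Factor s^2 + 6s + 5: two numbers with sum -6 and product 5 are -1 and -5, so s^2 + 6s + 5 = (s + 1)(s + 5).
Hence p(s) = (s + 1) (s + 5), with roots -5, -1.
The eigenvalues -5, -1 are distinct and real, so A is diagonalisable and x(t) = e^{At} x(0) = V diag(e^{λ_i t}) V^{-1} x(0), where the columns of V are the eigenvectors.
λ = -5: A - (-5)I = [[-4, -8], [4, 8]]. Row 1 gives (-4)·v1 + (-8)·v2 = 0, so take v_1 = [2, -1]^T.
λ = -1: A - (-1)I = [[-8, -8], [4, 4]]. Row 1 gives (-8)·v1 + (-8)·v2 = 0, so take v_2 = [1, -1]^T.
V = [v_1 v_2] = [[2, 1], [-1, -1]] has det V = -1, so V^{-1} = adj(V)/det V = [[1, 1], [-1, -2]].
Modal coordinates z(0) = V^{-1} x(0): 1·(-2) + 1·(-3) = -5; (-1)·(-2) + (-2)·(-3) = 8; so z(0) = [-5, 8]^T.
x_1(t) = Σ_i (v_i)_1 · z_i(0) · e^{λ_i t} (row 1 of V times the modal terms).
x_1(1.0) = 2·(-5)·e^{-5·1.0} + 1·8·e^{-1·1.0} = (-10)·0.006738 + 8·0.367879 = 2.8757.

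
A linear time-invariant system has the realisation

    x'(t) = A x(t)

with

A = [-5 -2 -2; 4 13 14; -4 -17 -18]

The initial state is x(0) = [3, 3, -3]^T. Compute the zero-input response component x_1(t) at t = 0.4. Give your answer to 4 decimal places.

0.4060

det(sI - A) = s^3 - (tr A)s^2 + (M11 + M22 + M33)s - det A, where Mii is the 2×2 principal minor of A obtained by deleting row i and column i.
tr A = (-5) + 13 + (-18) = -10; M11 = 13·(-18) - 14·(-17) = -234 - (-238) = 4; M22 = (-5)·(-18) - (-2)·(-4) = 90 - 8 = 82; M33 = (-5)·13 - (-2)·4 = -65 - (-8) = -57; sum of minors = 29.
det A = (-5)·(13·(-18) - 14·(-17)) - (-2)·(4·(-18) - 14·(-4)) + (-2)·(4·(-17) - 13·(-4)) = (-5)·4 - (-2)·(-16) + (-2)·(-16) = -20.
So p(s) = det(sI - A) = s^3 + 10s^2 + 29s + 20.
Rational-root test: any integer root divides 20. Testing small divisors, s = -1 works: p(-1) = -1 + 10 + (-29) + 20 = 0, so (s + 1) is a factor.
Dividing, p(s) = (s + 1)(s^2 + 9s + 20).
Factor s^2 + 9s + 20: two numbers with sum -9 and product 20 are -4 and -5, so s^2 + 9s + 20 = (s + 4)(s + 5).
Hence p(s) = (s + 1) (s + 4) (s + 5), with roots -5, -4, -1.
The eigenvalues -5, -4, -1 are distinct and real, so A is diagonalisable and x(t) = e^{At} x(0) = V diag(e^{λ_i t}) V^{-1} x(0), where the columns of V are the eigenvectors.
λ = -5: A - (-5)I = [[0, -2, -2], [4, 18, 14], [-4, -17, -13]]. v must be orthogonal to every row; (row 1) × (row 2) = [8, -8, 8], so take v_1 = [1, -1, 1]^T.
λ = -4: A - (-4)I = [[-1, -2, -2], [4, 17, 14], [-4, -17, -14]]. v must be orthogonal to every row; (row 1) × (row 2) = [6, 6, -9], so take v_2 = [-2, -2, 3]^T.
λ = -1: A - (-1)I = [[-4, -2, -2], [4, 14, 14], [-4, -17, -17]]. v must be orthogonal to every row; (row 1) × (row 2) = [0, 48, -48], so take v_3 = [0, 1, -1]^T.
V = [v_1 v_2 v_3] = [[1, -2, 0], [-1, -2, 1], [1, 3, -1]] has det V = -1, so V^{-1} = adj(V)/det V = [[1, 2, 2], [0, 1, 1], [1, 5, 4]].
Modal coordinates z(0) = V^{-1} x(0): 1·3 + 2·3 + 2·(-3) = 3; 0·3 + 1·3 + 1·(-3) = 0; 1·3 + 5·3 + 4·(-3) = 6; so z(0) = [3, 0, 6]^T.
x_1(t) = Σ_i (v_i)_1 · z_i(0) · e^{λ_i t} (row 1 of V times the modal terms).
x_1(0.4) = 1·3·e^{-5·0.4} + (-2)·0·e^{-4·0.4} + 0·6·e^{-1·0.4} = 3·0.135335 + 0·0.201897 + 0·0.670320 = 0.4060.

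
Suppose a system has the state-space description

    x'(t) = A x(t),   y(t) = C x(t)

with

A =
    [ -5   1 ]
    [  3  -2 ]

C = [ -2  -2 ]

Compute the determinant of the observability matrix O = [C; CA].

CA = [[4, 2]]
Observability matrix O = [C; CA] = [[-2, -2], [4, 2]]
det(O) = (-2)·2 - (-2)·4 = -4 - (-8) = 4
Since det(O) ≠ 0, rank(O) = 2 and the system is completely observable.

4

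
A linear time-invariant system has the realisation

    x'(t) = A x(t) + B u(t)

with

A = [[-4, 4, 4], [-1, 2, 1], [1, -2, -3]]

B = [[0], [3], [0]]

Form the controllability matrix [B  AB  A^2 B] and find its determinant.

216

AB = [[12], [6], [-6]]
A^2B = [[-48], [-6], [18]]
Controllability matrix C = [B  AB  A^2B] = [[0, 12, -48], [3, 6, -6], [0, -6, 18]]
Expanding along the first row, det(C) = 0·(6·18 - (-6)·(-6)) - 12·(3·18 - (-6)·0) + (-48)·(3·(-6) - 6·0) = 0·72 - 12·54 + (-48)·(-18) = 216
Since det(C) ≠ 0, rank(C) = 3 and the system is completely controllable.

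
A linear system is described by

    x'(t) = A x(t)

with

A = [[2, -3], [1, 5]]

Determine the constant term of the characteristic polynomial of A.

13

For a 2×2 matrix, det(sI - A) = s^2 - (tr A)s + det A.
tr A = 7, det A = 13.
So p(s) = s^2 - 7s + 13.
The constant term is 13.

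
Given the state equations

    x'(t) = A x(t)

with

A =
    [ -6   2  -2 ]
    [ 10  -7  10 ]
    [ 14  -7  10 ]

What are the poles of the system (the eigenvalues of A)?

-4, -2, 3

det(sI - A) = s^3 - (tr A)s^2 + (M11 + M22 + M33)s - det A, where Mii is the 2×2 principal minor of A obtained by deleting row i and column i.
tr A = (-6) + (-7) + 10 = -3; M11 = (-7)·10 - 10·(-7) = -70 - (-70) = 0; M22 = (-6)·10 - (-2)·14 = -60 - (-28) = -32; M33 = (-6)·(-7) - 2·10 = 42 - 20 = 22; sum of minors = -10.
det A = (-6)·((-7)·10 - 10·(-7)) - 2·(10·10 - 10·14) + (-2)·(10·(-7) - (-7)·14) = (-6)·0 - 2·(-40) + (-2)·28 = 24.
So p(s) = det(sI - A) = s^3 + 3s^2 - 10s - 24.
Rational-root test: any integer root divides -24. Testing small divisors, s = -2 works: p(-2) = -8 + 12 + 20 + (-24) = 0, so (s + 2) is a factor.
Dividing, p(s) = (s + 2)(s^2 + s - 12).
Factor s^2 + s - 12: two numbers with sum -1 and product -12 are 3 and -4, so s^2 + s - 12 = (s - 3)(s + 4).
Hence p(s) = (s - 3) (s + 2) (s + 4), with roots -4, -2, 3.
At least one eigenvalue has non-negative real part, so the system is not asymptotically stable.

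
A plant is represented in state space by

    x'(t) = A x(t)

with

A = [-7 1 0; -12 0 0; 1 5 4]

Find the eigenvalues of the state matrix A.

-4, -3, 4

det(sI - A) = s^3 - (tr A)s^2 + (M11 + M22 + M33)s - det A, where Mii is the 2×2 principal minor of A obtained by deleting row i and column i.
tr A = (-7) + 0 + 4 = -3; M11 = 0·4 - 0·5 = 0 - 0 = 0; M22 = (-7)·4 - 0·1 = -28 - 0 = -28; M33 = (-7)·0 - 1·(-12) = 0 - (-12) = 12; sum of minors = -16.
det A = (-7)·(0·4 - 0·5) - 1·((-12)·4 - 0·1) + 0·((-12)·5 - 0·1) = (-7)·0 - 1·(-48) + 0·(-60) = 48.
So p(s) = det(sI - A) = s^3 + 3s^2 - 16s - 48.
Rational-root test: any integer root divides -48. Testing small divisors, s = -3 works: p(-3) = -27 + 27 + 48 + (-48) = 0, so (s + 3) is a factor.
Dividing, p(s) = (s + 3)(s^2 - 16).
Factor s^2 - 16: two numbers with sum 0 and product -16 are 4 and -4, so s^2 - 16 = (s - 4)(s + 4).
Hence p(s) = (s - 4) (s + 3) (s + 4), with roots -4, -3, 4.
At least one eigenvalue has non-negative real part, so the system is not asymptotically stable.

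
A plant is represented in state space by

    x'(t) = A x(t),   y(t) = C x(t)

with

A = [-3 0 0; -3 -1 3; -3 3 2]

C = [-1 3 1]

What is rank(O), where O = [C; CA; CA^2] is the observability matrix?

3

CA = [[-9, 0, 11]]
CA^2 = [[-6, 33, 22]]
Observability matrix O = [C; CA; CA^2] = [[-1, 3, 1], [-9, 0, 11], [-6, 33, 22]]
det(O) = (-1)·(0·22 - 11·33) - 3·((-9)·22 - 11·(-6)) + 1·((-9)·33 - 0·(-6)) = (-1)·(-363) - 3·(-132) + 1·(-297) = 462 ≠ 0, so rank(O) = 3.
rank(O) = 3 = n, so the pair (A, C) is completely observable.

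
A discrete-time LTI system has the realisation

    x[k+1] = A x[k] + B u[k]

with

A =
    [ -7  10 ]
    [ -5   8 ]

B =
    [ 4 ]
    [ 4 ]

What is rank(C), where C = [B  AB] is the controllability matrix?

1

AB = [[12], [12]]
Controllability matrix C = [B  AB] = [[4, 12], [4, 12]]
Every column of C is a scalar multiple of column 1 = [4, 4] (multipliers 1, 3), so the columns span a one-dimensional space.
C ≠ 0, hence rank(C) = 1.
rank(C) = 1 < n = 2, so the pair (A, B) is not completely controllable.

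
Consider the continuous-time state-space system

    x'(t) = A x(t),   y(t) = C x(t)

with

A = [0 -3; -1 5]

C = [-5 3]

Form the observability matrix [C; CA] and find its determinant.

CA = [[-3, 30]]
Observability matrix O = [C; CA] = [[-5, 3], [-3, 30]]
det(O) = (-5)·30 - 3·(-3) = -150 - (-9) = -141
Since det(O) ≠ 0, rank(O) = 2 and the system is completely observable.

-141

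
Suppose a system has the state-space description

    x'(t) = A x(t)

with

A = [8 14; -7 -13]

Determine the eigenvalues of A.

det(sI - A) = s^2 - (tr A)s + det A, with tr A = 8 + (-13) = -5 and det A = 8·(-13) - 14·(-7) = -104 - (-98) = -6.
So p(s) = det(sI - A) = s^2 + 5s - 6.
Factor s^2 + 5s - 6: two numbers with sum -5 and product -6 are 1 and -6, so s^2 + 5s - 6 = (s - 1)(s + 6).
Hence p(s) = (s - 1) (s + 6), with roots -6, 1.
At least one eigenvalue has non-negative real part, so the system is not asymptotically stable.

-6, 1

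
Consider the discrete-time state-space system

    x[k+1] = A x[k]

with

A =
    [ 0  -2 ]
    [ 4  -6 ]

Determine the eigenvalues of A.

-4, -2

det(zI - A) = z^2 - (tr A)z + det A, with tr A = 0 + (-6) = -6 and det A = 0·(-6) - (-2)·4 = 0 - (-8) = 8.
So p(z) = det(zI - A) = z^2 + 6z + 8.
Factor z^2 + 6z + 8: two numbers with sum -6 and product 8 are -2 and -4, so z^2 + 6z + 8 = (z + 2)(z + 4).
Hence p(z) = (z + 2) (z + 4), with roots -4, -2.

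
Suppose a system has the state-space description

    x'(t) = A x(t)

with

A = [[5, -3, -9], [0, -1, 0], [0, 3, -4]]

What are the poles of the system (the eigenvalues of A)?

det(sI - A) = s^3 - (tr A)s^2 + (M11 + M22 + M33)s - det A, where Mii is the 2×2 principal minor of A obtained by deleting row i and column i.
tr A = 5 + (-1) + (-4) = 0; M11 = (-1)·(-4) - 0·3 = 4 - 0 = 4; M22 = 5·(-4) - (-9)·0 = -20 - 0 = -20; M33 = 5·(-1) - (-3)·0 = -5 - 0 = -5; sum of minors = -21.
det A = 5·((-1)·(-4) - 0·3) - (-3)·(0·(-4) - 0·0) + (-9)·(0·3 - (-1)·0) = 5·4 - (-3)·0 + (-9)·0 = 20.
So p(s) = det(sI - A) = s^3 - 21s - 20.
Rational-root test: any integer root divides -20. Testing small divisors, s = -1 works: p(-1) = -1 + 0 + 21 + (-20) = 0, so (s + 1) is a factor.
Dividing, p(s) = (s + 1)(s^2 - s - 20).
Factor s^2 - s - 20: two numbers with sum 1 and product -20 are 5 and -4, so s^2 - s - 20 = (s - 5)(s + 4).
Hence p(s) = (s - 5) (s + 1) (s + 4), with roots -4, -1, 5.
At least one eigenvalue has non-negative real part, so the system is not asymptotically stable.

-4, -1, 5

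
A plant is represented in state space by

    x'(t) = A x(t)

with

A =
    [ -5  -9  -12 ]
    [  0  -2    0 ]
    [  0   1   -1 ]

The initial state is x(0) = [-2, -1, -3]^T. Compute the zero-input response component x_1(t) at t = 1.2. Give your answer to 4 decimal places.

det(sI - A) = s^3 - (tr A)s^2 + (M11 + M22 + M33)s - det A, where Mii is the 2×2 principal minor of A obtained by deleting row i and column i.
tr A = (-5) + (-2) + (-1) = -8; M11 = (-2)·(-1) - 0·1 = 2 - 0 = 2; M22 = (-5)·(-1) - (-12)·0 = 5 - 0 = 5; M33 = (-5)·(-2) - (-9)·0 = 10 - 0 = 10; sum of minors = 17.
det A = (-5)·((-2)·(-1) - 0·1) - (-9)·(0·(-1) - 0·0) + (-12)·(0·1 - (-2)·0) = (-5)·2 - (-9)·0 + (-12)·0 = -10.
So p(s) = det(sI - A) = s^3 + 8s^2 + 17s + 10.
Rational-root test: any integer root divides 10. Testing small divisors, s = -1 works: p(-1) = -1 + 8 + (-17) + 10 = 0, so (s + 1) is a factor.
Dividing, p(s) = (s + 1)(s^2 + 7s + 10).
Factor s^2 + 7s + 10: two numbers with sum -7 and product 10 are -2 and -5, so s^2 + 7s + 10 = (s + 2)(s + 5).
Hence p(s) = (s + 1) (s + 2) (s + 5), with roots -5, -2, -1.
The eigenvalues -5, -2, -1 are distinct and real, so A is diagonalisable and x(t) = e^{At} x(0) = V diag(e^{λ_i t}) V^{-1} x(0), where the columns of V are the eigenvectors.
λ = -5: A - (-5)I = [[0, -9, -12], [0, 3, 0], [0, 1, 4]]. v must be orthogonal to every row; (row 1) × (row 2) = [36, 0, 0], so take v_1 = [1, 0, 0]^T.
λ = -2: A - (-2)I = [[-3, -9, -12], [0, 0, 0], [0, 1, 1]]. v must be orthogonal to every row; (row 1) × (row 3) = [3, 3, -3], so take v_2 = [1, 1, -1]^T.
λ = -1: A - (-1)I = [[-4, -9, -12], [0, -1, 0], [0, 1, 0]]. v must be orthogonal to every row; (row 1) × (row 2) = [-12, 0, 4], so take v_3 = [-3, 0, 1]^T.
V = [v_1 v_2 v_3] = [[1, 1, -3], [0, 1, 0], [0, -1, 1]] has det V = 1, so V^{-1} = adj(V)/det V = [[1, 2, 3], [0, 1, 0], [0, 1, 1]].
Modal coordinates z(0) = V^{-1} x(0): 1·(-2) + 2·(-1) + 3·(-3) = -13; 0·(-2) + 1·(-1) + 0·(-3) = -1; 0·(-2) + 1·(-1) + 1·(-3) = -4; so z(0) = [-13, -1, -4]^T.
x_1(t) = Σ_i (v_i)_1 · z_i(0) · e^{λ_i t} (row 1 of V times the modal terms).
x_1(1.2) = 1·(-13)·e^{-5·1.2} + 1·(-1)·e^{-2·1.2} + (-3)·(-4)·e^{-1·1.2} = (-13)·0.002479 + (-1)·0.090718 + 12·0.301194 = 3.4914.

3.4914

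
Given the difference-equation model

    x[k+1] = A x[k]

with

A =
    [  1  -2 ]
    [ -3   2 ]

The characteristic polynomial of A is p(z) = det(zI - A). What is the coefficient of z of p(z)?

-3

For a 2×2 matrix, det(zI - A) = z^2 - (tr A)z + det A.
tr A = 3, det A = -4.
So p(z) = z^2 - 3z - 4.
The coefficient of z is -3.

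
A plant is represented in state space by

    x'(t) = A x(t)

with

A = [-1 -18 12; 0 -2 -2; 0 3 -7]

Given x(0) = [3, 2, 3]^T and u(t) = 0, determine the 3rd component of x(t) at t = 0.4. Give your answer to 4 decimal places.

det(sI - A) = s^3 - (tr A)s^2 + (M11 + M22 + M33)s - det A, where Mii is the 2×2 principal minor of A obtained by deleting row i and column i.
tr A = (-1) + (-2) + (-7) = -10; M11 = (-2)·(-7) - (-2)·3 = 14 - (-6) = 20; M22 = (-1)·(-7) - 12·0 = 7 - 0 = 7; M33 = (-1)·(-2) - (-18)·0 = 2 - 0 = 2; sum of minors = 29.
det A = (-1)·((-2)·(-7) - (-2)·3) - (-18)·(0·(-7) - (-2)·0) + 12·(0·3 - (-2)·0) = (-1)·20 - (-18)·0 + 12·0 = -20.
So p(s) = det(sI - A) = s^3 + 10s^2 + 29s + 20.
Rational-root test: any integer root divides 20. Testing small divisors, s = -1 works: p(-1) = -1 + 10 + (-29) + 20 = 0, so (s + 1) is a factor.
Dividing, p(s) = (s + 1)(s^2 + 9s + 20).
Factor s^2 + 9s + 20: two numbers with sum -9 and product 20 are -4 and -5, so s^2 + 9s + 20 = (s + 4)(s + 5).
Hence p(s) = (s + 1) (s + 4) (s + 5), with roots -5, -4, -1.
The eigenvalues -5, -4, -1 are distinct and real, so A is diagonalisable and x(t) = e^{At} x(0) = V diag(e^{λ_i t}) V^{-1} x(0), where the columns of V are the eigenvectors.
λ = -5: A - (-5)I = [[4, -18, 12], [0, 3, -2], [0, 3, -2]]. v must be orthogonal to every row; (row 1) × (row 2) = [0, 8, 12], so take v_1 = [0, 2, 3]^T.
λ = -4: A - (-4)I = [[3, -18, 12], [0, 2, -2], [0, 3, -3]]. v must be orthogonal to every row; (row 1) × (row 2) = [12, 6, 6], so take v_2 = [2, 1, 1]^T.
λ = -1: A - (-1)I = [[0, -18, 12], [0, -1, -2], [0, 3, -6]]. v must be orthogonal to every row; (row 1) × (row 2) = [48, 0, 0], so take v_3 = [1, 0, 0]^T.
V = [v_1 v_2 v_3] = [[0, 2, 1], [2, 1, 0], [3, 1, 0]] has det V = -1, so V^{-1} = adj(V)/det V = [[0, -1, 1], [0, 3, -2], [1, -6, 4]].
Modal coordinates z(0) = V^{-1} x(0): 0·3 + (-1)·2 + 1·3 = 1; 0·3 + 3·2 + (-2)·3 = 0; 1·3 + (-6)·2 + 4·3 = 3; so z(0) = [1, 0, 3]^T.
x_3(t) = Σ_i (v_i)_3 · z_i(0) · e^{λ_i t} (row 3 of V times the modal terms).
x_3(0.4) = 3·1·e^{-5·0.4} + 1·0·e^{-4·0.4} + 0·3·e^{-1·0.4} = 3·0.135335 + 0·0.201897 + 0·0.670320 = 0.4060.

0.4060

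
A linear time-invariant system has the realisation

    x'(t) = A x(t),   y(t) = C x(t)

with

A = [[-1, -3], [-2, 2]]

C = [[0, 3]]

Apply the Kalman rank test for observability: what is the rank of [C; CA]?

2

CA = [[-6, 6]]
Observability matrix O = [C; CA] = [[0, 3], [-6, 6]]
det(O) = 0·6 - 3·(-6) = 0 - (-18) = 18 ≠ 0, so rank(O) = 2.
rank(O) = 2 = n, so the pair (A, C) is completely observable.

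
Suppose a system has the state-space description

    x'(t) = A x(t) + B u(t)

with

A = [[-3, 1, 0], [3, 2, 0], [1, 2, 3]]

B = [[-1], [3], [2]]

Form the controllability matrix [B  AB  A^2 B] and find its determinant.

AB = [[6], [3], [11]]
A^2B = [[-15], [24], [45]]
Controllability matrix C = [B  AB  A^2B] = [[-1, 6, -15], [3, 3, 24], [2, 11, 45]]
Expanding along the first row, det(C) = (-1)·(3·45 - 24·11) - 6·(3·45 - 24·2) + (-15)·(3·11 - 3·2) = (-1)·(-129) - 6·87 + (-15)·27 = -798
Since det(C) ≠ 0, rank(C) = 3 and the system is completely controllable.

-798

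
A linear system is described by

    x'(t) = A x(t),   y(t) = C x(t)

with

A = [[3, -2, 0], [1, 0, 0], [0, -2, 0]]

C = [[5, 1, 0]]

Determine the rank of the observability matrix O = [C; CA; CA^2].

CA = [[16, -10, 0]]
CA^2 = [[38, -32, 0]]
Observability matrix O = [C; CA; CA^2] = [[5, 1, 0], [16, -10, 0], [38, -32, 0]]
Column 3 of O is identically zero, so rank(O) ≤ 2.
The 2×2 minor from rows 1, 2, columns 1, 2 is 5·(-10) - 1·16 = -50 - 16 = -66 ≠ 0, so rank(O) = 2.
rank(O) = 2 < n = 3, so the pair (A, C) is not completely observable.

2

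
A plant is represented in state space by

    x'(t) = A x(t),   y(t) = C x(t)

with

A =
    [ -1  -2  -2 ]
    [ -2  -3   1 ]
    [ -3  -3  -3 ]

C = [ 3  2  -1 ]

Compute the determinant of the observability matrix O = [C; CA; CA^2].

CA = [[-4, -9, -1]]
CA^2 = [[25, 38, 2]]
Observability matrix O = [C; CA; CA^2] = [[3, 2, -1], [-4, -9, -1], [25, 38, 2]]
Expanding along the first row, det(O) = 3·((-9)·2 - (-1)·38) - 2·((-4)·2 - (-1)·25) + (-1)·((-4)·38 - (-9)·25) = 3·20 - 2·17 + (-1)·73 = -47
Since det(O) ≠ 0, rank(O) = 3 and the system is completely observable.

-47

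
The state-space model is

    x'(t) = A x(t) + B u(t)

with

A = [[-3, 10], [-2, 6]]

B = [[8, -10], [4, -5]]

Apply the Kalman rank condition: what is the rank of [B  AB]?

AB = [[16, -20], [8, -10]]
Controllability matrix C = [B  AB] = [[8, -10, 16, -20], [4, -5, 8, -10]]
Every column of C is a scalar multiple of column 1 = [8, 4] (multipliers 1, -5/4, 2, -5/2), so the columns span a one-dimensional space.
C ≠ 0, hence rank(C) = 1.
rank(C) = 1 < n = 2, so the pair (A, B) is not completely controllable.

1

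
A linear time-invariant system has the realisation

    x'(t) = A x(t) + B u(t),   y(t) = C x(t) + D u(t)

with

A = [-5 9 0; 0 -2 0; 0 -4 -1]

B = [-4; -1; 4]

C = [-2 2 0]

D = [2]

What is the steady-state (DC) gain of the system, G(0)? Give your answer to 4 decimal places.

G(0) = C(-A)^{-1}B + D = -C A^{-1} B + D.
det A = -10, so A^{-1} = (1/-10)·adj(A) = [[-1/5, -9/10, 0], [0, -1/2, 0], [0, 2, -1]]
A^{-1} B = [17/10, 1/2, -6]^T
C A^{-1} B = -12/5
G(0) = D - C A^{-1} B = 2 - (-12/5) = 22/5 ≈ 4.4000

4.4000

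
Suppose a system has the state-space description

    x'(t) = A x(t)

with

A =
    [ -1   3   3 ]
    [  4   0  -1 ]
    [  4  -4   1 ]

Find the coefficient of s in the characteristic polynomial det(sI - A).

-29

Expand det(sI - A) for the 3×3 matrix.
p(s) = s^3 - 29s + 68.
(Check: constant term = det(-A) = (-1)^3 det A = 68; coefficient of s^2 = -tr A = 0.)
The coefficient of s is -29.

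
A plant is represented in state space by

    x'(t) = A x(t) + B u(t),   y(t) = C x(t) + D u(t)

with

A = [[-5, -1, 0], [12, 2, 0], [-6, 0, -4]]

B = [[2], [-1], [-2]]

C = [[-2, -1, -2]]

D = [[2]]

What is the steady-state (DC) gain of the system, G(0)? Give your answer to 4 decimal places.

-8.0000

G(0) = C(-A)^{-1}B + D = -C A^{-1} B + D.
det A = -8, so A^{-1} = (1/-8)·adj(A) = [[1, 1/2, 0], [-6, -5/2, 0], [-3/2, -3/4, -1/4]]
A^{-1} B = [3/2, -19/2, -7/4]^T
C A^{-1} B = 10
G(0) = D - C A^{-1} B = 2 - (10) = -8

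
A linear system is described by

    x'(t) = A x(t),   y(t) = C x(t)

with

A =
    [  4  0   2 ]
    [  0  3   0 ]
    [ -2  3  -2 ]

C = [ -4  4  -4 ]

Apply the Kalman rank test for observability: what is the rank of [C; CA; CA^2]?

CA = [[-8, 0, 0]]
CA^2 = [[-32, 0, -16]]
Observability matrix O = [C; CA; CA^2] = [[-4, 4, -4], [-8, 0, 0], [-32, 0, -16]]
det(O) = (-4)·(0·(-16) - 0·0) - 4·((-8)·(-16) - 0·(-32)) + (-4)·((-8)·0 - 0·(-32)) = (-4)·0 - 4·128 + (-4)·0 = -512 ≠ 0, so rank(O) = 3.
rank(O) = 3 = n, so the pair (A, C) is completely observable.

3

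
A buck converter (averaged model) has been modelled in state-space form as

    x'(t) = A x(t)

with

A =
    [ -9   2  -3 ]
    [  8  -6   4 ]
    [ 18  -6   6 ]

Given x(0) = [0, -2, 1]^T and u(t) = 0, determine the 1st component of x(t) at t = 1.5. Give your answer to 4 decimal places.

-0.1806

det(sI - A) = s^3 - (tr A)s^2 + (M11 + M22 + M33)s - det A, where Mii is the 2×2 principal minor of A obtained by deleting row i and column i.
tr A = (-9) + (-6) + 6 = -9; M11 = (-6)·6 - 4·(-6) = -36 - (-24) = -12; M22 = (-9)·6 - (-3)·18 = -54 - (-54) = 0; M33 = (-9)·(-6) - 2·8 = 54 - 16 = 38; sum of minors = 26.
det A = (-9)·((-6)·6 - 4·(-6)) - 2·(8·6 - 4·18) + (-3)·(8·(-6) - (-6)·18) = (-9)·(-12) - 2·(-24) + (-3)·60 = -24.
So p(s) = det(sI - A) = s^3 + 9s^2 + 26s + 24.
Rational-root test: any integer root divides 24. Testing small divisors, s = -2 works: p(-2) = -8 + 36 + (-52) + 24 = 0, so (s + 2) is a factor.
Dividing, p(s) = (s + 2)(s^2 + 7s + 12).
Factor s^2 + 7s + 12: two numbers with sum -7 and product 12 are -3 and -4, so s^2 + 7s + 12 = (s + 3)(s + 4).
Hence p(s) = (s + 2) (s + 3) (s + 4), with roots -4, -3, -2.
The eigenvalues -4, -3, -2 are distinct and real, so A is diagonalisable and x(t) = e^{At} x(0) = V diag(e^{λ_i t}) V^{-1} x(0), where the columns of V are the eigenvectors.
λ = -4: A - (-4)I = [[-5, 2, -3], [8, -2, 4], [18, -6, 10]]. v must be orthogonal to every row; (row 1) × (row 2) = [2, -4, -6], so take v_1 = [-1, 2, 3]^T.
λ = -3: A - (-3)I = [[-6, 2, -3], [8, -3, 4], [18, -6, 9]]. v must be orthogonal to every row; (row 1) × (row 2) = [-1, 0, 2], so take v_2 = [1, 0, -2]^T.
λ = -2: A - (-2)I = [[-7, 2, -3], [8, -4, 4], [18, -6, 8]]. v must be orthogonal to every row; (row 1) × (row 2) = [-4, 4, 12], so take v_3 = [-1, 1, 3]^T.
V = [v_1 v_2 v_3] = [[-1, 1, -1], [2, 0, 1], [3, -2, 3]] has det V = -1, so V^{-1} = adj(V)/det V = [[-2, 1, -1], [3, 0, 1], [4, -1, 2]].
Modal coordinates z(0) = V^{-1} x(0): (-2)·0 + 1·(-2) + (-1)·1 = -3; 3·0 + 0·(-2) + 1·1 = 1; 4·0 + (-1)·(-2) + 2·1 = 4; so z(0) = [-3, 1, 4]^T.
x_1(t) = Σ_i (v_i)_1 · z_i(0) · e^{λ_i t} (row 1 of V times the modal terms).
x_1(1.5) = (-1)·(-3)·e^{-4·1.5} + 1·1·e^{-3·1.5} + (-1)·4·e^{-2·1.5} = 3·0.002479 + 1·0.011109 + (-4)·0.049787 = -0.1806.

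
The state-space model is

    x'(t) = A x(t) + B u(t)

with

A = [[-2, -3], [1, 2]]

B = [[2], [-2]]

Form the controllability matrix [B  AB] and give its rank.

1

AB = [[2], [-2]]
Controllability matrix C = [B  AB] = [[2, 2], [-2, -2]]
Every column of C is a scalar multiple of column 1 = [2, -2] (multipliers 1, 1), so the columns span a one-dimensional space.
C ≠ 0, hence rank(C) = 1.
rank(C) = 1 < n = 2, so the pair (A, B) is not completely controllable.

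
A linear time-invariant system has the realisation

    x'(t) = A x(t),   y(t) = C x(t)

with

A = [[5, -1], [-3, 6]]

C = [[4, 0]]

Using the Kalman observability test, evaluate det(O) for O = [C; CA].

CA = [[20, -4]]
Observability matrix O = [C; CA] = [[4, 0], [20, -4]]
det(O) = 4·(-4) - 0·20 = -16 - 0 = -16
Since det(O) ≠ 0, rank(O) = 2 and the system is completely observable.

-16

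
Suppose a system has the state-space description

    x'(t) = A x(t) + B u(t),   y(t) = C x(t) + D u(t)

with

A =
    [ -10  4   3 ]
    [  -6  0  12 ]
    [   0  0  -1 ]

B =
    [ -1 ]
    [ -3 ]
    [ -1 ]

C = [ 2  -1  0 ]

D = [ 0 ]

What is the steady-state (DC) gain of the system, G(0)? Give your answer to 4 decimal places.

0.2500

G(0) = C(-A)^{-1}B + D = -C A^{-1} B + D.
det A = -24, so A^{-1} = (1/-24)·adj(A) = [[0, -1/6, -2], [1/4, -5/12, -17/4], [0, 0, -1]]
A^{-1} B = [5/2, 21/4, 1]^T
C A^{-1} B = -1/4
G(0) = D - C A^{-1} B = 0 - (-1/4) = 1/4 ≈ 0.2500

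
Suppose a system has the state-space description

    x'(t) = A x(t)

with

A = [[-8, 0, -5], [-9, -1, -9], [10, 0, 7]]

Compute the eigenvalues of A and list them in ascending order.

-3, -1, 2

det(sI - A) = s^3 - (tr A)s^2 + (M11 + M22 + M33)s - det A, where Mii is the 2×2 principal minor of A obtained by deleting row i and column i.
tr A = (-8) + (-1) + 7 = -2; M11 = (-1)·7 - (-9)·0 = -7 - 0 = -7; M22 = (-8)·7 - (-5)·10 = -56 - (-50) = -6; M33 = (-8)·(-1) - 0·(-9) = 8 - 0 = 8; sum of minors = -5.
det A = (-8)·((-1)·7 - (-9)·0) - 0·((-9)·7 - (-9)·10) + (-5)·((-9)·0 - (-1)·10) = (-8)·(-7) - 0·27 + (-5)·10 = 6.
So p(s) = det(sI - A) = s^3 + 2s^2 - 5s - 6.
Rational-root test: any integer root divides -6. Testing small divisors, s = -1 works: p(-1) = -1 + 2 + 5 + (-6) = 0, so (s + 1) is a factor.
Dividing, p(s) = (s + 1)(s^2 + s - 6).
Factor s^2 + s - 6: two numbers with sum -1 and product -6 are 2 and -3, so s^2 + s - 6 = (s - 2)(s + 3).
Hence p(s) = (s - 2) (s + 1) (s + 3), with roots -3, -1, 2.
At least one eigenvalue has non-negative real part, so the system is not asymptotically stable.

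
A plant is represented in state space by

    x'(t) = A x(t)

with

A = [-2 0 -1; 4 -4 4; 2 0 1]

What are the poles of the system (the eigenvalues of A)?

-4, -1, 0

det(sI - A) = s^3 - (tr A)s^2 + (M11 + M22 + M33)s - det A, where Mii is the 2×2 principal minor of A obtained by deleting row i and column i.
tr A = (-2) + (-4) + 1 = -5; M11 = (-4)·1 - 4·0 = -4 - 0 = -4; M22 = (-2)·1 - (-1)·2 = -2 - (-2) = 0; M33 = (-2)·(-4) - 0·4 = 8 - 0 = 8; sum of minors = 4.
det A = (-2)·((-4)·1 - 4·0) - 0·(4·1 - 4·2) + (-1)·(4·0 - (-4)·2) = (-2)·(-4) - 0·(-4) + (-1)·8 = 0.
So p(s) = det(sI - A) = s^3 + 5s^2 + 4s.
The constant term is 0, so p(s) = s(s^2 + 5s + 4).
Factor s^2 + 5s + 4: two numbers with sum -5 and product 4 are -1 and -4, so s^2 + 5s + 4 = (s + 1)(s + 4).
Hence p(s) = s (s + 1) (s + 4), with roots -4, -1, 0.
At least one eigenvalue has non-negative real part, so the system is not asymptotically stable.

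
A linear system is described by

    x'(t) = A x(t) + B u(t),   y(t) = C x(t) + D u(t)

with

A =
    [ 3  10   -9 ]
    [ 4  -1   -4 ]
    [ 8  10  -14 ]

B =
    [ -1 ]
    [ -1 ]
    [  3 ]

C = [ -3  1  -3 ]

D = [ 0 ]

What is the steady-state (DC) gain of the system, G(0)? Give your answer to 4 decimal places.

43.6000

G(0) = C(-A)^{-1}B + D = -C A^{-1} B + D.
det A = -30, so A^{-1} = (1/-30)·adj(A) = [[-9/5, -5/3, 49/30], [-4/5, -1, 4/5], [-8/5, -5/3, 43/30]]
A^{-1} B = [251/30, 21/5, 227/30]^T
C A^{-1} B = -218/5
G(0) = D - C A^{-1} B = 0 - (-218/5) = 218/5 ≈ 43.6000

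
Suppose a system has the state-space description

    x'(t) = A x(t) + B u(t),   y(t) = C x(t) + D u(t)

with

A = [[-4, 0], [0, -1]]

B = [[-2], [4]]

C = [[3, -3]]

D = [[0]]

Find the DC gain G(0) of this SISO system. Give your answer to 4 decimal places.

-13.5000

G(0) = C(-A)^{-1}B + D = -C A^{-1} B + D.
det A = 4, so A^{-1} = (1/4)·adj(A) = [[-1/4, 0], [0, -1]]
A^{-1} B = [1/2, -4]^T
C A^{-1} B = 27/2
G(0) = D - C A^{-1} B = 0 - (27/2) = -27/2 ≈ -13.5000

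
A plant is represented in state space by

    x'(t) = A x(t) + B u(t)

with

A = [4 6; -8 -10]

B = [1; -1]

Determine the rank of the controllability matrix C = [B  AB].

AB = [[-2], [2]]
Controllability matrix C = [B  AB] = [[1, -2], [-1, 2]]
Every column of C is a scalar multiple of column 1 = [1, -1] (multipliers 1, -2), so the columns span a one-dimensional space.
C ≠ 0, hence rank(C) = 1.
rank(C) = 1 < n = 2, so the pair (A, B) is not completely controllable.

1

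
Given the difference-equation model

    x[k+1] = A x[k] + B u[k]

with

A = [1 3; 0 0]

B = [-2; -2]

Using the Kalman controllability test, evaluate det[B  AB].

-16

AB = [[-8], [0]]
Controllability matrix C = [B  AB] = [[-2, -8], [-2, 0]]
det(C) = (-2)·0 - (-8)·(-2) = 0 - 16 = -16
Since det(C) ≠ 0, rank(C) = 2 and the system is completely controllable.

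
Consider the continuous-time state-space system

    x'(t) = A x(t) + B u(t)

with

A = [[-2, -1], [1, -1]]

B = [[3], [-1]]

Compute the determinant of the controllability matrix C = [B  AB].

AB = [[-5], [4]]
Controllability matrix C = [B  AB] = [[3, -5], [-1, 4]]
det(C) = 3·4 - (-5)·(-1) = 12 - 5 = 7
Since det(C) ≠ 0, rank(C) = 2 and the system is completely controllable.

7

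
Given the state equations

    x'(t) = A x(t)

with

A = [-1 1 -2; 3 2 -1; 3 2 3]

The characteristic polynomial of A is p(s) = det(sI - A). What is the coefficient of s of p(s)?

6

Expand det(sI - A) for the 3×3 matrix.
p(s) = s^3 - 4s^2 + 6s + 20.
(Check: constant term = det(-A) = (-1)^3 det A = 20; coefficient of s^2 = -tr A = -4.)
The coefficient of s is 6.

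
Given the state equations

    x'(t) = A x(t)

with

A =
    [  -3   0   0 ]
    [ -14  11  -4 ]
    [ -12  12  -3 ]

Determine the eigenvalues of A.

-3, 3, 5

det(sI - A) = s^3 - (tr A)s^2 + (M11 + M22 + M33)s - det A, where Mii is the 2×2 principal minor of A obtained by deleting row i and column i.
tr A = (-3) + 11 + (-3) = 5; M11 = 11·(-3) - (-4)·12 = -33 - (-48) = 15; M22 = (-3)·(-3) - 0·(-12) = 9 - 0 = 9; M33 = (-3)·11 - 0·(-14) = -33 - 0 = -33; sum of minors = -9.
det A = (-3)·(11·(-3) - (-4)·12) - 0·((-14)·(-3) - (-4)·(-12)) + 0·((-14)·12 - 11·(-12)) = (-3)·15 - 0·(-6) + 0·(-36) = -45.
So p(s) = det(sI - A) = s^3 - 5s^2 - 9s + 45.
Rational-root test: any integer root divides 45. Testing small divisors, s = -3 works: p(-3) = -27 + (-45) + 27 + 45 = 0, so (s + 3) is a factor.
Dividing, p(s) = (s + 3)(s^2 - 8s + 15).
Factor s^2 - 8s + 15: two numbers with sum 8 and product 15 are 5 and 3, so s^2 - 8s + 15 = (s - 5)(s - 3).
Hence p(s) = (s - 5) (s - 3) (s + 3), with roots -3, 3, 5.
At least one eigenvalue has non-negative real part, so the system is not asymptotically stable.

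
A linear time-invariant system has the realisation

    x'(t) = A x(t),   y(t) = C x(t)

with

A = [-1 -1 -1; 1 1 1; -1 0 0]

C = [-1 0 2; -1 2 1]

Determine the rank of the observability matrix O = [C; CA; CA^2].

3

CA = [[-1, 1, 1], [2, 3, 3]]
CA^2 = [[1, 2, 2], [-2, 1, 1]]
Observability matrix O = [C; CA; CA^2] = [[-1, 0, 2], [-1, 2, 1], [-1, 1, 1], [2, 3, 3], [1, 2, 2], [-2, 1, 1]]
Take the 3×3 submatrix of O formed by rows 1, 2, 3: [[-1, 0, 2], [-1, 2, 1], [-1, 1, 1]]. Its determinant is (-1)·(2·1 - 1·1) - 0·((-1)·1 - 1·(-1)) + 2·((-1)·1 - 2·(-1)) = (-1)·1 - 0·0 + 2·1 = 1 ≠ 0.
So rank(O) ≥ 3; since O has 3 columns, rank(O) = 3.
rank(O) = 3 = n, so the pair (A, C) is completely observable.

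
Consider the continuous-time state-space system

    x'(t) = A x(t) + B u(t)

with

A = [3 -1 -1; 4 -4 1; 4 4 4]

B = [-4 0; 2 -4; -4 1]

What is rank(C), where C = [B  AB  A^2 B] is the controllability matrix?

3

AB = [[-10, 3], [-28, 17], [-24, -12]]
A^2B = [[22, 4], [48, -68], [-248, 32]]
Controllability matrix C = [B  AB  A^2B] = [[-4, 0, -10, 3, 22, 4], [2, -4, -28, 17, 48, -68], [-4, 1, -24, -12, -248, 32]]
Take the 3×3 submatrix of C formed by columns 1, 2, 3: [[-4, 0, -10], [2, -4, -28], [-4, 1, -24]]. Its determinant is (-4)·((-4)·(-24) - (-28)·1) - 0·(2·(-24) - (-28)·(-4)) + (-10)·(2·1 - (-4)·(-4)) = (-4)·124 - 0·(-160) + (-10)·(-14) = -356 ≠ 0.
So rank(C) ≥ 3; since C has 3 rows, rank(C) = 3.
rank(C) = 3 = n, so the pair (A, B) is completely controllable.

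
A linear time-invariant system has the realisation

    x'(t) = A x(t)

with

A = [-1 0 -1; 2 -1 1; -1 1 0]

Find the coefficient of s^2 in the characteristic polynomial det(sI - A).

2

Expand det(sI - A) for the 3×3 matrix.
p(s) = s^3 + 2s^2 - s.
(Check: constant term = det(-A) = (-1)^3 det A = 0; coefficient of s^2 = -tr A = 2.)
The coefficient of s^2 is 2.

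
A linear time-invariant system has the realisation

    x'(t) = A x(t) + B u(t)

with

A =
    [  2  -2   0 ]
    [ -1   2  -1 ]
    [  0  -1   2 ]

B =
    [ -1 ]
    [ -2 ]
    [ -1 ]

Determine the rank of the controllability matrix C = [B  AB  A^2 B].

AB = [[2], [-2], [0]]
A^2B = [[8], [-6], [2]]
Controllability matrix C = [B  AB  A^2B] = [[-1, 2, 8], [-2, -2, -6], [-1, 0, 2]]
det(C) = (-1)·((-2)·2 - (-6)·0) - 2·((-2)·2 - (-6)·(-1)) + 8·((-2)·0 - (-2)·(-1)) = (-1)·(-4) - 2·(-10) + 8·(-2) = 8 ≠ 0, so rank(C) = 3.
rank(C) = 3 = n, so the pair (A, B) is completely controllable.

3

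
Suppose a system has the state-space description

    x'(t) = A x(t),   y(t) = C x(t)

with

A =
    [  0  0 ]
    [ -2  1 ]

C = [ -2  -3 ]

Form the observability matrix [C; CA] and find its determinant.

24

CA = [[6, -3]]
Observability matrix O = [C; CA] = [[-2, -3], [6, -3]]
det(O) = (-2)·(-3) - (-3)·6 = 6 - (-18) = 24
Since det(O) ≠ 0, rank(O) = 2 and the system is completely observable.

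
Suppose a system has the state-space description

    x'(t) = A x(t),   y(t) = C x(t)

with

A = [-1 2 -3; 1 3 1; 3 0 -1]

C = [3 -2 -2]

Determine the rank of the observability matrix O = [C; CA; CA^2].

CA = [[-11, 0, -9]]
CA^2 = [[-16, -22, 42]]
Observability matrix O = [C; CA; CA^2] = [[3, -2, -2], [-11, 0, -9], [-16, -22, 42]]
det(O) = 3·(0·42 - (-9)·(-22)) - (-2)·((-11)·42 - (-9)·(-16)) + (-2)·((-11)·(-22) - 0·(-16)) = 3·(-198) - (-2)·(-606) + (-2)·242 = -2290 ≠ 0, so rank(O) = 3.
rank(O) = 3 = n, so the pair (A, C) is completely observable.

3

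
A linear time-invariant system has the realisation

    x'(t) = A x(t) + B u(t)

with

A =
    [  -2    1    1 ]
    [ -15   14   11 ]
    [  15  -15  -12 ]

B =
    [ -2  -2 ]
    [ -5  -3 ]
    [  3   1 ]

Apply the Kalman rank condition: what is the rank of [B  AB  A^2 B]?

2

AB = [[2, 2], [-7, -1], [9, 3]]
A^2B = [[-2, -2], [-29, -11], [27, 9]]
Controllability matrix C = [B  AB  A^2B] = [[-2, -2, 2, 2, -2, -2], [-5, -3, -7, -1, -29, -11], [3, 1, 9, 3, 27, 9]]
The rows r1, r2, r3 of C are linearly dependent: -r1 + r2 + r3 = 0 (check each entry), so rank(C) ≤ 2.
The 2×2 minor from rows 1, 2, columns 1, 2 is (-2)·(-3) - (-2)·(-5) = 6 - 10 = -4 ≠ 0, so rank(C) = 2.
rank(C) = 2 < n = 3, so the pair (A, B) is not completely controllable.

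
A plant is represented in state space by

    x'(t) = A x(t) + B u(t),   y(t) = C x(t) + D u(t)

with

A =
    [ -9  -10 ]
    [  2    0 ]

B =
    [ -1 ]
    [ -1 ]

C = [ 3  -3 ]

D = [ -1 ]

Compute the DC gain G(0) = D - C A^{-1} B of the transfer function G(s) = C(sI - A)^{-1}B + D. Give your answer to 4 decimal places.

2.1500

G(0) = C(-A)^{-1}B + D = -C A^{-1} B + D.
det A = 20, so A^{-1} = (1/20)·adj(A) = [[0, 1/2], [-1/10, -9/20]]
A^{-1} B = [-1/2, 11/20]^T
C A^{-1} B = -63/20
G(0) = D - C A^{-1} B = -1 - (-63/20) = 43/20 ≈ 2.1500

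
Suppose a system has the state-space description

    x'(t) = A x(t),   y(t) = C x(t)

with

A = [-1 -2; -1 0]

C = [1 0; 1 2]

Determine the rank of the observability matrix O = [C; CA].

CA = [[-1, -2], [-3, -2]]
Observability matrix O = [C; CA] = [[1, 0], [1, 2], [-1, -2], [-3, -2]]
Take the 2×2 submatrix of O formed by rows 1, 2: [[1, 0], [1, 2]]. Its determinant is 1·2 - 0·1 = 2 - 0 = 2 ≠ 0.
So rank(O) ≥ 2; since O has 2 columns, rank(O) = 2.
rank(O) = 2 = n, so the pair (A, C) is completely observable.

2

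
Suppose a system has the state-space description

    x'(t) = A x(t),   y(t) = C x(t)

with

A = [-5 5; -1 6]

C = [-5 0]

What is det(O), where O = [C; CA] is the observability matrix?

CA = [[25, -25]]
Observability matrix O = [C; CA] = [[-5, 0], [25, -25]]
det(O) = (-5)·(-25) - 0·25 = 125 - 0 = 125
Since det(O) ≠ 0, rank(O) = 2 and the system is completely observable.

125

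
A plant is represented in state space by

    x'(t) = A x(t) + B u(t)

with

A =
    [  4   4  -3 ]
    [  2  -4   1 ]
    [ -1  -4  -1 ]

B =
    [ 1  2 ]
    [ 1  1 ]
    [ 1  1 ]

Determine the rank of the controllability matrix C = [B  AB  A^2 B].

3

AB = [[5, 9], [-1, 1], [-6, -7]]
A^2B = [[34, 61], [8, 7], [5, -6]]
Controllability matrix C = [B  AB  A^2B] = [[1, 2, 5, 9, 34, 61], [1, 1, -1, 1, 8, 7], [1, 1, -6, -7, 5, -6]]
Take the 3×3 submatrix of C formed by columns 1, 2, 3: [[1, 2, 5], [1, 1, -1], [1, 1, -6]]. Its determinant is 1·(1·(-6) - (-1)·1) - 2·(1·(-6) - (-1)·1) + 5·(1·1 - 1·1) = 1·(-5) - 2·(-5) + 5·0 = 5 ≠ 0.
So rank(C) ≥ 3; since C has 3 rows, rank(C) = 3.
rank(C) = 3 = n, so the pair (A, B) is completely controllable.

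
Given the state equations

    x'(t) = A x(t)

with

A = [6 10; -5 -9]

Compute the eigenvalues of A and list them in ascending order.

-4, 1

det(sI - A) = s^2 - (tr A)s + det A, with tr A = 6 + (-9) = -3 and det A = 6·(-9) - 10·(-5) = -54 - (-50) = -4.
So p(s) = det(sI - A) = s^2 + 3s - 4.
Factor s^2 + 3s - 4: two numbers with sum -3 and product -4 are 1 and -4, so s^2 + 3s - 4 = (s - 1)(s + 4).
Hence p(s) = (s - 1) (s + 4), with roots -4, 1.
At least one eigenvalue has non-negative real part, so the system is not asymptotically stable.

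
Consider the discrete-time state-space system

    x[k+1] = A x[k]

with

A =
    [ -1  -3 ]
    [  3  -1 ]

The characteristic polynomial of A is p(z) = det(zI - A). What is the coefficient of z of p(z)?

2

For a 2×2 matrix, det(zI - A) = z^2 - (tr A)z + det A.
tr A = -2, det A = 10.
So p(z) = z^2 + 2z + 10.
The coefficient of z is 2.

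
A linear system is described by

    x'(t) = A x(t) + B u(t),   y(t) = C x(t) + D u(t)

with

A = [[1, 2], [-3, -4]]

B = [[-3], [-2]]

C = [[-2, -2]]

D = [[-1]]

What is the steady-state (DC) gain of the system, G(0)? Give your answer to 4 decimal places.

G(0) = C(-A)^{-1}B + D = -C A^{-1} B + D.
det A = 2, so A^{-1} = (1/2)·adj(A) = [[-2, -1], [3/2, 1/2]]
A^{-1} B = [8, -11/2]^T
C A^{-1} B = -5
G(0) = D - C A^{-1} B = -1 - (-5) = 4

4.0000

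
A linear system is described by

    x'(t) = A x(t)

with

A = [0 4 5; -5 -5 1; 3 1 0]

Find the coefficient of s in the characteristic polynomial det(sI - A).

Expand det(sI - A) for the 3×3 matrix.
p(s) = s^3 + 5s^2 + 4s - 62.
(Check: constant term = det(-A) = (-1)^3 det A = -62; coefficient of s^2 = -tr A = 5.)
The coefficient of s is 4.

4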